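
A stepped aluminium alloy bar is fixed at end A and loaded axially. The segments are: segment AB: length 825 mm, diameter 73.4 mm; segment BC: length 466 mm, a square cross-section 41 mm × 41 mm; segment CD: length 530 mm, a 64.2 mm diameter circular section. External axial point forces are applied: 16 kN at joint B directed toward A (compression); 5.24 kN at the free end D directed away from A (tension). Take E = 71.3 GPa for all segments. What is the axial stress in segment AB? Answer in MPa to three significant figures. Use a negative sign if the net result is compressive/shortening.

Internal axial forces (sectioning from the free end, tension +): N_CD = 5.24 kN, N_BC = 5.24 kN, N_AB = -10.76 kN.
A_AB = 4231 mm².
σ_AB = N_AB/A_AB = -10760/4231 = -2.543 MPa.

-2.54 MPa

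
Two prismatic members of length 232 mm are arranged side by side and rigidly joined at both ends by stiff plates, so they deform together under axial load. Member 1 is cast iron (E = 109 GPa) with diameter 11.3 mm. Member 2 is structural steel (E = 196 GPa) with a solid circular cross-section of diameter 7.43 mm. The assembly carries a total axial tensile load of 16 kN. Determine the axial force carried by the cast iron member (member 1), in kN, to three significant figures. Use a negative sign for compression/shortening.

A_1 = 100.3 mm².
A_2 = 43.36 mm².
Equal strain + equilibrium ⇒ each member carries load in proportion to AE: A₁E₁ = 10930000 N, A₂E₂ = 8498000 N, ΣAE = 19430000 N.
F₁ = P·A₁E₁/ΣAE = 16000·10930000/19430000 = 9002 N.

9.00 kN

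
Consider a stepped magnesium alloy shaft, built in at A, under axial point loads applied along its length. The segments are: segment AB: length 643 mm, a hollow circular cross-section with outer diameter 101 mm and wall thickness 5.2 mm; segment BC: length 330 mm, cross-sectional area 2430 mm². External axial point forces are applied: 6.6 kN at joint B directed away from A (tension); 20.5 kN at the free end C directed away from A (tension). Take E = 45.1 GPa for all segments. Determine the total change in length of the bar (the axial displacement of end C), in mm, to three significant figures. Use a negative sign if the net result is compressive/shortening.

Internal axial forces (sectioning from the free end, tension +): N_BC = 20.5 kN, N_AB = 27.1 kN.
A_AB = 1565 mm².
δ_AB = 27100·643/(1565·45100) = 0.2469 mm
δ_BC = 20500·330/(2430·45100) = 0.06173 mm
δ = Σδ_i = 0.3086 mm.

0.309 mm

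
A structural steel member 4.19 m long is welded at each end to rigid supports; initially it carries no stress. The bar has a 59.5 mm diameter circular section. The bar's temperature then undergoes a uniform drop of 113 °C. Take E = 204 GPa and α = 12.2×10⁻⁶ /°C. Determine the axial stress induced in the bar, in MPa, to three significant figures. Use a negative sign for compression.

281 MPa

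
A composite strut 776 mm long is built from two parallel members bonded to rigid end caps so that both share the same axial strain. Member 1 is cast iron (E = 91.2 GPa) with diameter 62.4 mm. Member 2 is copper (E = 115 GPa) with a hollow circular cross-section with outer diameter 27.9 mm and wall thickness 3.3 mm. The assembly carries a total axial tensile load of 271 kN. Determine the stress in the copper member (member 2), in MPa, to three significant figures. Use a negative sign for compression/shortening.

A_1 = 3058 mm².
A_2 = 255 mm².
Equal strain + equilibrium ⇒ each member carries load in proportion to AE: A₁E₁ = 278900000 N, A₂E₂ = 29330000 N, ΣAE = 308200000 N.
σ₂ = P·E₂/ΣAE = 271000·115000/308200000 = 101.1 MPa.

101 MPa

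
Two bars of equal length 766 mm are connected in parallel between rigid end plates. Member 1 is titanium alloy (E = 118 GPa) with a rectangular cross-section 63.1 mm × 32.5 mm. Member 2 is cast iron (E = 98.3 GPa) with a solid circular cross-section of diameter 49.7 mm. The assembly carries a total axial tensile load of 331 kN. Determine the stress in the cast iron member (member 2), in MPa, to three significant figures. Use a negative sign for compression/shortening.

75.2 MPa

A_1 = 2051 mm².
A_2 = 1940 mm².
Equal strain + equilibrium ⇒ each member carries load in proportion to AE: A₁E₁ = 242000000 N, A₂E₂ = 190700000 N, ΣAE = 432700000 N.
σ₂ = P·E₂/ΣAE = 331000·98300/432700000 = 75.2 MPa.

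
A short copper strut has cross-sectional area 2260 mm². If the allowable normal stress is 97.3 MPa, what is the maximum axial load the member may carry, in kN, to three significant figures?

220 kN

P_max = σ_allow · A = 97.3 · 2260 = 219900 N = 219.9 kN.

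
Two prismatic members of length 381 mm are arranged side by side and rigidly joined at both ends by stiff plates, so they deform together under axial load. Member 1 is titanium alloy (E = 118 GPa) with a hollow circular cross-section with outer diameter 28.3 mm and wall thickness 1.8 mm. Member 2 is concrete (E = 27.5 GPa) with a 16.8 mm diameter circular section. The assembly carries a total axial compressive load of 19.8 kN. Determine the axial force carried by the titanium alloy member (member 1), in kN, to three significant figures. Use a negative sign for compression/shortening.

A_1 = 149.9 mm².
A_2 = 221.7 mm².
Equal strain + equilibrium ⇒ each member carries load in proportion to AE: A₁E₁ = 17680000 N, A₂E₂ = 6096000 N, ΣAE = 23780000 N.
F₁ = P·A₁E₁/ΣAE = -19800·17680000/23780000 = -14720 N.

-14.7 kN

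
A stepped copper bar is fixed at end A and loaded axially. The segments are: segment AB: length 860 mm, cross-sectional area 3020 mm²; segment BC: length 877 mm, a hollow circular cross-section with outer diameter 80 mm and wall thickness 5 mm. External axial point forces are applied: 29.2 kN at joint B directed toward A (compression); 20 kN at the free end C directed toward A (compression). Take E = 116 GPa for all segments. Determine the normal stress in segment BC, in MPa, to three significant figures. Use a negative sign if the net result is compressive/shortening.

-17.0 MPa

Internal axial forces (sectioning from the free end, tension +): N_BC = -20 kN, N_AB = -49.2 kN.
A_BC = 1178 mm².
σ_BC = N_BC/A_BC = -20000/1178 = -16.98 MPa.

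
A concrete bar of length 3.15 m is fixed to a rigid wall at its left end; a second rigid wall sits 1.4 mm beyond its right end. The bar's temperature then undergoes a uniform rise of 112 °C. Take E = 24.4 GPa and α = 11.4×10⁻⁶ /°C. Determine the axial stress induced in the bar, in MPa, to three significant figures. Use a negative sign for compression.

Free thermal expansion αLΔT = 11.4e-6 · 3150 · 112 = 4.022 mm.
The walls engage after the gap closes; constrained expansion = 4.022 − 1.4 = 2.622 mm.
The walls impose strain ε = −(2.622)/3150 = -8.3236e-04; σ = Eε = 24400 · -8.3236e-04 = -20.31 MPa.

-20.3 MPa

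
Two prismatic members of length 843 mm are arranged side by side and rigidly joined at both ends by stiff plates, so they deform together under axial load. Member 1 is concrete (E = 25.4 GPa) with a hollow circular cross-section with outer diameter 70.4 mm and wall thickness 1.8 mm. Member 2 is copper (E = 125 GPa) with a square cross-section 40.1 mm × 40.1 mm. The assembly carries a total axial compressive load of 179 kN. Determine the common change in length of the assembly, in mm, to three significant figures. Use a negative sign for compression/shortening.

-0.716 mm

A_1 = 387.9 mm².
A_2 = 1608 mm².
Equal strain + equilibrium ⇒ each member carries load in proportion to AE: A₁E₁ = 9853000 N, A₂E₂ = 201000000 N, ΣAE = 210900000 N.
δ = PL/ΣAE = -179000·843/210900000 = -0.7156 mm.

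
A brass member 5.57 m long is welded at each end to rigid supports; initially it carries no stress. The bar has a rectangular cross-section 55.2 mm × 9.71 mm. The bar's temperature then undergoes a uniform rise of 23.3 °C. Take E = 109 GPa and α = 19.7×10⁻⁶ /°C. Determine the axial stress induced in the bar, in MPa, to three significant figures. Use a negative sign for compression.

-50.0 MPa

Free thermal expansion αLΔT = 19.7e-6 · 5570 · 23.3 = 2.557 mm.
The walls impose strain ε = −(2.557)/5570 = -4.5901e-04; σ = Eε = 109000 · -4.5901e-04 = -50.03 MPa.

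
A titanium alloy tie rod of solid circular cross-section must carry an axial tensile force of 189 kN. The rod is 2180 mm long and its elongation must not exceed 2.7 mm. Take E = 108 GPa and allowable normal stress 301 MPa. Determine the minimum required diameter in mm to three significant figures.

42.4 mm

Required area A ≥ P/σ_allow = 189000/301 = 627.9 mm².
For a solid circular section, d ≥ √(4A/π) = 28.28 mm.
Elongation limit: A ≥ PL/(Eδ_allow) = 189000·2180/(108000·2.7) = 1413 mm² ⇒ d ≥ 42.42 mm.
The elongation limit governs.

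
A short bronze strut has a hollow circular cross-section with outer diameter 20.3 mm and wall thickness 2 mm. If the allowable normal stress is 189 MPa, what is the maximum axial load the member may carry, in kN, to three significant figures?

A = 115 mm².
P_max = σ_allow · A = 189 · 115 = 21730 N = 21.73 kN.

21.7 kN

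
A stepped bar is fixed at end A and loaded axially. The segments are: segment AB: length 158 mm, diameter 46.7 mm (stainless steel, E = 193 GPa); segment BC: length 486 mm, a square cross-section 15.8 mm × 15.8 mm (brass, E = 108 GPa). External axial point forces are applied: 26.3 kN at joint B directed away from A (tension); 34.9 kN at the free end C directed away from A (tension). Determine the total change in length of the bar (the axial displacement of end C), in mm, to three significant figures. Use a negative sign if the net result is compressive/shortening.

0.658 mm

Internal axial forces (sectioning from the free end, tension +): N_BC = 34.9 kN, N_AB = 61.2 kN.
A_AB = 1713 mm².
A_BC = 249.6 mm².
δ_AB = 61200·158/(1713·193000) = 0.02925 mm
δ_BC = 34900·486/(249.6·108000) = 0.6291 mm
δ = Σδ_i = 0.6584 mm.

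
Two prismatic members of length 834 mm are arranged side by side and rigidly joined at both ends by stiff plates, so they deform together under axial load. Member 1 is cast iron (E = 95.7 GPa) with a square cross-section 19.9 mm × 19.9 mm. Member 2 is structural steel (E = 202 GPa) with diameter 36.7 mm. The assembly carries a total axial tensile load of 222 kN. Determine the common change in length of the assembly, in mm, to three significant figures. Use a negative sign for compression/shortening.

0.736 mm

A_1 = 396 mm².
A_2 = 1058 mm².
Equal strain + equilibrium ⇒ each member carries load in proportion to AE: A₁E₁ = 37900000 N, A₂E₂ = 213700000 N, ΣAE = 251600000 N.
δ = PL/ΣAE = 222000·834/251600000 = 0.7359 mm.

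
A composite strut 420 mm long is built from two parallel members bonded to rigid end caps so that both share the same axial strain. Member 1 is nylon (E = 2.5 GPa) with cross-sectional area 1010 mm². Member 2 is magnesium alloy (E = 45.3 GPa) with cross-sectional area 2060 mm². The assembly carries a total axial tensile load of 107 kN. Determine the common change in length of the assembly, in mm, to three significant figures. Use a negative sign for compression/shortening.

0.469 mm

Equal strain + equilibrium ⇒ each member carries load in proportion to AE: A₁E₁ = 2525000 N, A₂E₂ = 93320000 N, ΣAE = 95840000 N.
δ = PL/ΣAE = 107000·420/95840000 = 0.4689 mm.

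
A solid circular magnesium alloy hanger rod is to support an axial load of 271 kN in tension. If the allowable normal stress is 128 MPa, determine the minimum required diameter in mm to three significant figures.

Required area A ≥ P/σ_allow = 271000/128 = 2117 mm².
For a solid circular section, d ≥ √(4A/π) = 51.92 mm.

51.9 mm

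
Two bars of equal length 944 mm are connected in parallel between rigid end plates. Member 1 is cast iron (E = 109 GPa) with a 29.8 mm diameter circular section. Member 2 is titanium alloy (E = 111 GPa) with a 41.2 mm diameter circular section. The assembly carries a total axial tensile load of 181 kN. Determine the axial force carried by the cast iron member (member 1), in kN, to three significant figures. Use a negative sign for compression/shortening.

A_1 = 697.5 mm².
A_2 = 1333 mm².
Equal strain + equilibrium ⇒ each member carries load in proportion to AE: A₁E₁ = 76020000 N, A₂E₂ = 148000000 N, ΣAE = 224000000 N.
F₁ = P·A₁E₁/ΣAE = 181000·76020000/224000000 = 61430 N.

61.4 kN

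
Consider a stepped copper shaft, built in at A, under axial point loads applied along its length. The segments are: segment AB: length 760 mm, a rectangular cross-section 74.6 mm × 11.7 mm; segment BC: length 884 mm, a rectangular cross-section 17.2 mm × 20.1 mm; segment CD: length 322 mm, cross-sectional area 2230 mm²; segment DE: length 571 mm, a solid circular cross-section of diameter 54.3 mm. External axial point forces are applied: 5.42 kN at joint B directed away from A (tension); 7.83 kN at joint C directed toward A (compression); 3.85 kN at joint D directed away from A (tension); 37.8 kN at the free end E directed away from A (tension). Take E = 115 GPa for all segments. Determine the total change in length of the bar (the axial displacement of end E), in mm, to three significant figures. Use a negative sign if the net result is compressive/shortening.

1.18 mm

Internal axial forces (sectioning from the free end, tension +): N_DE = 37.8 kN, N_CD = 41.65 kN, N_BC = 33.82 kN, N_AB = 39.24 kN.
A_AB = 872.8 mm².
A_BC = 345.7 mm².
A_DE = 2316 mm².
δ_AB = 39240·760/(872.8·115000) = 0.2971 mm
δ_BC = 33820·884/(345.7·115000) = 0.752 mm
δ_CD = 41650·322/(2230·115000) = 0.0523 mm
δ_DE = 37800·571/(2316·115000) = 0.08105 mm
δ = Σδ_i = 1.182 mm.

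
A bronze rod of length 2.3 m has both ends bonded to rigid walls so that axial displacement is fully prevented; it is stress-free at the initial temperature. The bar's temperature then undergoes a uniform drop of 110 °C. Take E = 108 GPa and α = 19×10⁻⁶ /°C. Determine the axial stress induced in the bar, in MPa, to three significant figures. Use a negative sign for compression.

226 MPa

Free thermal expansion αLΔT = 19e-6 · 2300 · -110 = -4.807 mm.
The walls impose strain ε = −(-4.807)/2300 = 2.0900e-03; σ = Eε = 108000 · 2.0900e-03 = 225.7 MPa.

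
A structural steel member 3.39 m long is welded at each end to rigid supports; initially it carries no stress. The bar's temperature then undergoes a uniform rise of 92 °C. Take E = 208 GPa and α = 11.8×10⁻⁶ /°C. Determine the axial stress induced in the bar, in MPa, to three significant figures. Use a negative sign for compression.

-226 MPa

Free thermal expansion αLΔT = 11.8e-6 · 3390 · 92 = 3.68 mm.
The walls impose strain ε = −(3.68)/3390 = -1.0856e-03; σ = Eε = 208000 · -1.0856e-03 = -225.8 MPa.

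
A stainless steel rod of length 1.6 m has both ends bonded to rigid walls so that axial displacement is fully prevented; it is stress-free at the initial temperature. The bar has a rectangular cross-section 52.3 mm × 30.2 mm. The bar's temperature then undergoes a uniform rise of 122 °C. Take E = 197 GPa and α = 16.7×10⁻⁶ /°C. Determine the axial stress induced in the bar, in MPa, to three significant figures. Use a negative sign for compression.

Free thermal expansion αLΔT = 16.7e-6 · 1600 · 122 = 3.26 mm.
The walls impose strain ε = −(3.26)/1600 = -2.0374e-03; σ = Eε = 197000 · -2.0374e-03 = -401.4 MPa.

-401 MPa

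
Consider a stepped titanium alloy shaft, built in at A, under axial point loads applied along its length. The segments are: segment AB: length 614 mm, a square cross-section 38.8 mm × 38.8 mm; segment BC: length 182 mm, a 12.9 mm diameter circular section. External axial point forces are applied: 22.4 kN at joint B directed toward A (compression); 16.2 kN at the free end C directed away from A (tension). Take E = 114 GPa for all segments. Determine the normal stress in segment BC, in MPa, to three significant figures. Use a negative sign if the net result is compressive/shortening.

Internal axial forces (sectioning from the free end, tension +): N_BC = 16.2 kN, N_AB = -6.2 kN.
A_BC = 130.7 mm².
σ_BC = N_BC/A_BC = 16200/130.7 = 123.9 MPa.

124 MPa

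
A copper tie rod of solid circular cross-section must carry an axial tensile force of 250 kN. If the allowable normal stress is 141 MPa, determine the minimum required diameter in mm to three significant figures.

Required area A ≥ P/σ_allow = 250000/141 = 1773 mm².
For a solid circular section, d ≥ √(4A/π) = 47.51 mm.

47.5 mm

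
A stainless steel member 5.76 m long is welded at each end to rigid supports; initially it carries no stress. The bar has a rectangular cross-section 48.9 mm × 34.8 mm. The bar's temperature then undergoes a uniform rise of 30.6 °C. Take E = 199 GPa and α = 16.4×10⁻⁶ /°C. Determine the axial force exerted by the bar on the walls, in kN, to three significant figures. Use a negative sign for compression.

Free thermal expansion αLΔT = 16.4e-6 · 5760 · 30.6 = 2.891 mm.
The walls impose strain ε = −(2.891)/5760 = -5.0184e-04; σ = Eε = 199000 · -5.0184e-04 = -99.87 MPa.
Wall reaction R = σ·A = -99.87·1702 = -169900 N = -169.9 kN.

-170 kN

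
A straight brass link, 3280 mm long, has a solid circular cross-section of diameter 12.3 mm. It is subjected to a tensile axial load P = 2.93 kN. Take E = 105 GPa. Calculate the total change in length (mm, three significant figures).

A = 118.8 mm².
δ_mech = NL/(AE) = 2930·3280/(118.8·105000) = 0.7703 mm.

0.770 mm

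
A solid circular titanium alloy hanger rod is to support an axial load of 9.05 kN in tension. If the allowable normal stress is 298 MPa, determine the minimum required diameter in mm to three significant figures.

6.22 mm

Required area A ≥ P/σ_allow = 9050/298 = 30.37 mm².
For a solid circular section, d ≥ √(4A/π) = 6.218 mm.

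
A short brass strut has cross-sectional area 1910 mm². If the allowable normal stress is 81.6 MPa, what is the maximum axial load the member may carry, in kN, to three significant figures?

P_max = σ_allow · A = 81.6 · 1910 = 155900 N = 155.9 kN.

156 kN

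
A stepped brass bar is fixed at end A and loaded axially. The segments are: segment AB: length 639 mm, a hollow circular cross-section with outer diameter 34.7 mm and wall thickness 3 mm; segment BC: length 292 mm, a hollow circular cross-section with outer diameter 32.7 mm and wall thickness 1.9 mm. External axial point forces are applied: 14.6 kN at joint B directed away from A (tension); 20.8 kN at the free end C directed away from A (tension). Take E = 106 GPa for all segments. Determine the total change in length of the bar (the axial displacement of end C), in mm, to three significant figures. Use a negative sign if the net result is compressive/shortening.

1.03 mm

Internal axial forces (sectioning from the free end, tension +): N_BC = 20.8 kN, N_AB = 35.4 kN.
A_AB = 298.8 mm².
A_BC = 183.8 mm².
δ_AB = 35400·639/(298.8·106000) = 0.7143 mm
δ_BC = 20800·292/(183.8·106000) = 0.3117 mm
δ = Σδ_i = 1.026 mm.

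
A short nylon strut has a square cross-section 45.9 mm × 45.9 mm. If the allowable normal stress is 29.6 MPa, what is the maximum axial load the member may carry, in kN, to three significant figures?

A = 2107 mm².
P_max = σ_allow · A = 29.6 · 2107 = 62360 N = 62.36 kN.

62.4 kN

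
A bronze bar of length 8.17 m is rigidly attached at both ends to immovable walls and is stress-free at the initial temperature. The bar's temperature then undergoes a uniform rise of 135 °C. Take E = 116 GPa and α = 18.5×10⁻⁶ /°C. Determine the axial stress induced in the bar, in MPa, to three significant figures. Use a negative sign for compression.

Free thermal expansion αLΔT = 18.5e-6 · 8170 · 135 = 20.4 mm.
The walls impose strain ε = −(20.4)/8170 = -2.4975e-03; σ = Eε = 116000 · -2.4975e-03 = -289.7 MPa.

-290 MPa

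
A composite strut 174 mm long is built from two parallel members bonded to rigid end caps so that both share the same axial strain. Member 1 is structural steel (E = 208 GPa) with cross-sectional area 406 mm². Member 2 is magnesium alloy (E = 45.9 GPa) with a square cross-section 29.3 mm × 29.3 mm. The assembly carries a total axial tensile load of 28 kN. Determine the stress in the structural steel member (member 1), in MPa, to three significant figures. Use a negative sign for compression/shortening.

A_2 = 858.5 mm².
Equal strain + equilibrium ⇒ each member carries load in proportion to AE: A₁E₁ = 84450000 N, A₂E₂ = 39400000 N, ΣAE = 123900000 N.
σ₁ = P·E₁/ΣAE = 28000·208000/123900000 = 47.02 MPa.

47.0 MPa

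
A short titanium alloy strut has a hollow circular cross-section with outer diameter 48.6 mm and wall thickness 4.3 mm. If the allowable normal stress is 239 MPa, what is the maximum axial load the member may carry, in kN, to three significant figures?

143 kN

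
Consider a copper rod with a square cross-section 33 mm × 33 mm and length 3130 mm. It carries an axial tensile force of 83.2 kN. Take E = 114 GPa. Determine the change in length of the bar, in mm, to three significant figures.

2.10 mm

A = 1089 mm².
δ_mech = NL/(AE) = 83200·3130/(1089·114000) = 2.098 mm.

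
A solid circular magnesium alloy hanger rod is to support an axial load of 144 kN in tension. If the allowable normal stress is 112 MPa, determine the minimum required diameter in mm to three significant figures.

Required area A ≥ P/σ_allow = 144000/112 = 1286 mm².
For a solid circular section, d ≥ √(4A/π) = 40.46 mm.

40.5 mm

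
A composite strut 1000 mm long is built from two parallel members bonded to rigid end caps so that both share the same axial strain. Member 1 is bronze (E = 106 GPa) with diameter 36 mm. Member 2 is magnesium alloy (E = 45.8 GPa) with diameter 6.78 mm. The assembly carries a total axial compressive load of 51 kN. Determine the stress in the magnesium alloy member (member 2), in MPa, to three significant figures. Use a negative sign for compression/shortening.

-21.3 MPa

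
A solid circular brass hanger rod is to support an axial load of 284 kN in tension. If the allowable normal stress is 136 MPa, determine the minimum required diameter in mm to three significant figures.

Required area A ≥ P/σ_allow = 284000/136 = 2088 mm².
For a solid circular section, d ≥ √(4A/π) = 51.56 mm.

51.6 mm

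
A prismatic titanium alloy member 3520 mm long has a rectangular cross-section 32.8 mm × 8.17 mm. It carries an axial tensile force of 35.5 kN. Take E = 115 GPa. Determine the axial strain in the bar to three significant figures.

0.00115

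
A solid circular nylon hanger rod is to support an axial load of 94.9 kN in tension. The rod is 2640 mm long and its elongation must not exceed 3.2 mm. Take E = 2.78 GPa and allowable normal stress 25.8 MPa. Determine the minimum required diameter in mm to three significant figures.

Required area A ≥ P/σ_allow = 94900/25.8 = 3678 mm².
For a solid circular section, d ≥ √(4A/π) = 68.44 mm.
Elongation limit: A ≥ PL/(Eδ_allow) = 94900·2640/(2780·3.2) = 28160 mm² ⇒ d ≥ 189.4 mm.
The elongation limit governs.

189 mm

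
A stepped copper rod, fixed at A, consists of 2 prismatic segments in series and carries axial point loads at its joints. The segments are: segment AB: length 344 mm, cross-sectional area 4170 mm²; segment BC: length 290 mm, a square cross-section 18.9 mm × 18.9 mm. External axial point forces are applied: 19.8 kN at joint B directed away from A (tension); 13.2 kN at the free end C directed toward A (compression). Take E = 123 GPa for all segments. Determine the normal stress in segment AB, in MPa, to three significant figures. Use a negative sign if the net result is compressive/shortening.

1.58 MPa

Internal axial forces (sectioning from the free end, tension +): N_BC = -13.2 kN, N_AB = 6.6 kN.
σ_AB = N_AB/A_AB = 6600/4170 = 1.583 MPa.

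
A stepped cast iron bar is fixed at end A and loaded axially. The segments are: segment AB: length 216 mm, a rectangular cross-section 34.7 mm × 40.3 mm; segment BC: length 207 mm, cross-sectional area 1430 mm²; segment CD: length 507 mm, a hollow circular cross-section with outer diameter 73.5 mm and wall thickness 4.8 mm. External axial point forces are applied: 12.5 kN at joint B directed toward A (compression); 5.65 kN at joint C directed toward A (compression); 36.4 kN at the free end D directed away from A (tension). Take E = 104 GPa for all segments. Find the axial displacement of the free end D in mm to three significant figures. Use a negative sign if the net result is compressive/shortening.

Internal axial forces (sectioning from the free end, tension +): N_CD = 36.4 kN, N_BC = 30.75 kN, N_AB = 18.25 kN.
A_AB = 1398 mm².
A_CD = 1036 mm².
δ_AB = 18250·216/(1398·104000) = 0.0271 mm
δ_BC = 30750·207/(1430·104000) = 0.0428 mm
δ_CD = 36400·507/(1036·104000) = 0.1713 mm
δ = Σδ_i = 0.2412 mm.

0.241 mm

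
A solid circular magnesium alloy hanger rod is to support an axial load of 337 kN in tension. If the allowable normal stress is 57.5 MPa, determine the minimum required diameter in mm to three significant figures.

86.4 mm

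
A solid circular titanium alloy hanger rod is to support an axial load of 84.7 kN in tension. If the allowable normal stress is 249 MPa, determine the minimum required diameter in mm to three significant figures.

Required area A ≥ P/σ_allow = 84700/249 = 340.2 mm².
For a solid circular section, d ≥ √(4A/π) = 20.81 mm.

20.8 mm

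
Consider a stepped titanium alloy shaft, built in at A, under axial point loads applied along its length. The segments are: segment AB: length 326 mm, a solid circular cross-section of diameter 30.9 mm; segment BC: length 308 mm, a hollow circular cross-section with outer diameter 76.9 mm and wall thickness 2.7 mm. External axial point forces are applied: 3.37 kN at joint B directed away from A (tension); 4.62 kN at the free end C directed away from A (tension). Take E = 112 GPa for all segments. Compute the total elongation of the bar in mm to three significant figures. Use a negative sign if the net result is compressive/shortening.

Internal axial forces (sectioning from the free end, tension +): N_BC = 4.62 kN, N_AB = 7.99 kN.
A_AB = 749.9 mm².
A_BC = 629.4 mm².
δ_AB = 7990·326/(749.9·112000) = 0.03101 mm
δ_BC = 4620·308/(629.4·112000) = 0.02019 mm
δ = Σδ_i = 0.0512 mm.

0.0512 mm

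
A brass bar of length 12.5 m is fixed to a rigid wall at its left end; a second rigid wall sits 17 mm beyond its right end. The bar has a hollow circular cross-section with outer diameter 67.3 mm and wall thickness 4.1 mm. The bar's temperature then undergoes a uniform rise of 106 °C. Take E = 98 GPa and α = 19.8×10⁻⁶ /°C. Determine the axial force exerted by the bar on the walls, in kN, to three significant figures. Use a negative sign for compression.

Free thermal expansion αLΔT = 19.8e-6 · 12500 · 106 = 26.23 mm.
The walls engage after the gap closes; constrained expansion = 26.23 − 17 = 9.235 mm.
The walls impose strain ε = −(9.235)/12500 = -7.3880e-04; σ = Eε = 98000 · -7.3880e-04 = -72.4 MPa.
Wall reaction R = σ·A = -72.4·814 = -58940 N = -58.94 kN.

-58.9 kN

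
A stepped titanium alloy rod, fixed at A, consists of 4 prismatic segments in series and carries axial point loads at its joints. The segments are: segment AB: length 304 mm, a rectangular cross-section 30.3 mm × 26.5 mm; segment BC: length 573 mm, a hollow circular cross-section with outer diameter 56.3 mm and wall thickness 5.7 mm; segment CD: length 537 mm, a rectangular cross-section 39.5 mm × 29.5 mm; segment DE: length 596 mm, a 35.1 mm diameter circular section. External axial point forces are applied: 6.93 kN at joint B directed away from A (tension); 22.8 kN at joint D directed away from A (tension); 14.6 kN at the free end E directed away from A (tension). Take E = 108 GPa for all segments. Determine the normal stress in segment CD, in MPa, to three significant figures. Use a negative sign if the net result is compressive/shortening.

Internal axial forces (sectioning from the free end, tension +): N_DE = 14.6 kN, N_CD = 37.4 kN, N_BC = 37.4 kN, N_AB = 44.33 kN.
A_CD = 1165 mm².
σ_CD = N_CD/A_CD = 37400/1165 = 32.1 MPa.

32.1 MPa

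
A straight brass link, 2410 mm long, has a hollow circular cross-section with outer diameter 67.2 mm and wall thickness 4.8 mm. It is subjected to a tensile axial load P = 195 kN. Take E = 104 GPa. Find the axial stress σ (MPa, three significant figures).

A = 941 mm².
σ = N/A = 195000/941 = 207.2 MPa.

207 MPa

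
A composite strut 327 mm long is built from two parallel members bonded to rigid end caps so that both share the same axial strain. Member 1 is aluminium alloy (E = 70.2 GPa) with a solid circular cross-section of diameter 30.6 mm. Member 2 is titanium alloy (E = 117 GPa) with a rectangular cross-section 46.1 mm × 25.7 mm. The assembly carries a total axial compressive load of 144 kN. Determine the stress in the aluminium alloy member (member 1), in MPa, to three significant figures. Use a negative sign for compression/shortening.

-53.1 MPa

A_1 = 735.4 mm².
A_2 = 1185 mm².
Equal strain + equilibrium ⇒ each member carries load in proportion to AE: A₁E₁ = 51630000 N, A₂E₂ = 138600000 N, ΣAE = 190200000 N.
σ₁ = P·E₁/ΣAE = -144000·70200/190200000 = -53.14 MPa.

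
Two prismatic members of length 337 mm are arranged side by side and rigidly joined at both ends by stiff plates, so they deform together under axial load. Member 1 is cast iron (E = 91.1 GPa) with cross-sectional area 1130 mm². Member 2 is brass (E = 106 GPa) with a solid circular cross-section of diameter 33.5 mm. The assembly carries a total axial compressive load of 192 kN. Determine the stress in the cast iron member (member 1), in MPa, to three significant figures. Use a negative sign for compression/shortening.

A_2 = 881.4 mm².
Equal strain + equilibrium ⇒ each member carries load in proportion to AE: A₁E₁ = 102900000 N, A₂E₂ = 93430000 N, ΣAE = 196400000 N.
σ₁ = P·E₁/ΣAE = -192000·91100/196400000 = -89.07 MPa.

-89.1 MPa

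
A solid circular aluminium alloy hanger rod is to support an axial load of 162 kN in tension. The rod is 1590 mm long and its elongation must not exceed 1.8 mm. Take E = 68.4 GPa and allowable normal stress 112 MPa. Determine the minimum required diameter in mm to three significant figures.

51.6 mm

Required area A ≥ P/σ_allow = 162000/112 = 1446 mm².
For a solid circular section, d ≥ √(4A/π) = 42.91 mm.
Elongation limit: A ≥ PL/(Eδ_allow) = 162000·1590/(68400·1.8) = 2092 mm² ⇒ d ≥ 51.61 mm.
The elongation limit governs.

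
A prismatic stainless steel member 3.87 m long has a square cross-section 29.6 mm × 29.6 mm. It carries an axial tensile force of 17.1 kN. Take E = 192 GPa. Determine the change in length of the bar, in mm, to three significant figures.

0.393 mm

A = 876.2 mm².
δ_mech = NL/(AE) = 17100·3870/(876.2·192000) = 0.3934 mm.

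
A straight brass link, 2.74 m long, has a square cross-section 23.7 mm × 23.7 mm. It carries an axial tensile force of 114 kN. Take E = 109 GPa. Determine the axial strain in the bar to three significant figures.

A = 561.7 mm².
σ = N/A = 203 MPa; ε = σ/E = 203/109000 = 1.862e-03.

0.00186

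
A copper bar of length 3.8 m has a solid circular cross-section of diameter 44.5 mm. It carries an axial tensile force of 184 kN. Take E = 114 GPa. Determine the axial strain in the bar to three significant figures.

0.00104

A = 1555 mm².
σ = N/A = 118.3 MPa; ε = σ/E = 118.3/114000 = 1.038e-03.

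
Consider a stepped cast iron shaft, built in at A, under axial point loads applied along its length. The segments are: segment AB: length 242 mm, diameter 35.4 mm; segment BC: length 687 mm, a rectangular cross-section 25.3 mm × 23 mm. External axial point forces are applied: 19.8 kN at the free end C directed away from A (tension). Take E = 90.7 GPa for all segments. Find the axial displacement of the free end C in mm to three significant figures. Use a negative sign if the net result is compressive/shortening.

0.311 mm

Internal axial forces (sectioning from the free end, tension +): N_BC = 19.8 kN, N_AB = 19.8 kN.
A_AB = 984.2 mm².
A_BC = 581.9 mm².
δ_AB = 19800·242/(984.2·90700) = 0.05368 mm
δ_BC = 19800·687/(581.9·90700) = 0.2577 mm
δ = Σδ_i = 0.3114 mm.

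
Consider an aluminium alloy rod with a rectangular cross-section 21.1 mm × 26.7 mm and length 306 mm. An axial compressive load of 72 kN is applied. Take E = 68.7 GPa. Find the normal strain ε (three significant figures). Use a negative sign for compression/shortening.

A = 563.4 mm².
σ = N/A = -127.8 MPa; ε = σ/E = -127.8/68700 = -1.860e-03.

-0.00186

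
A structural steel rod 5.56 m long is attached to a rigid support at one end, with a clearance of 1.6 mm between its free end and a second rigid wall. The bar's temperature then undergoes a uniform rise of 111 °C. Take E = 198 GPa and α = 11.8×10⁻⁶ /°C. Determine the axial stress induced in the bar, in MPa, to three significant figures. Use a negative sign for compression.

Free thermal expansion αLΔT = 11.8e-6 · 5560 · 111 = 7.282 mm.
The walls engage after the gap closes; constrained expansion = 7.282 − 1.6 = 5.682 mm.
The walls impose strain ε = −(5.682)/5560 = -1.0220e-03; σ = Eε = 198000 · -1.0220e-03 = -202.4 MPa.

-202 MPa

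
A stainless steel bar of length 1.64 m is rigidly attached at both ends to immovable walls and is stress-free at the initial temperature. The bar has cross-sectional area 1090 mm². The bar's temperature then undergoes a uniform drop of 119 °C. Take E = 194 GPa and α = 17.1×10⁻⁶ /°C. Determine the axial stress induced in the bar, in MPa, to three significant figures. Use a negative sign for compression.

395 MPa

Free thermal expansion αLΔT = 17.1e-6 · 1640 · -119 = -3.337 mm.
The walls impose strain ε = −(-3.337)/1640 = 2.0349e-03; σ = Eε = 194000 · 2.0349e-03 = 394.8 MPa.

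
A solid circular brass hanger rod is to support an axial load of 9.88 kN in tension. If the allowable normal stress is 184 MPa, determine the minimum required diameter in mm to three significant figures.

8.27 mm

Required area A ≥ P/σ_allow = 9880/184 = 53.7 mm².
For a solid circular section, d ≥ √(4A/π) = 8.268 mm.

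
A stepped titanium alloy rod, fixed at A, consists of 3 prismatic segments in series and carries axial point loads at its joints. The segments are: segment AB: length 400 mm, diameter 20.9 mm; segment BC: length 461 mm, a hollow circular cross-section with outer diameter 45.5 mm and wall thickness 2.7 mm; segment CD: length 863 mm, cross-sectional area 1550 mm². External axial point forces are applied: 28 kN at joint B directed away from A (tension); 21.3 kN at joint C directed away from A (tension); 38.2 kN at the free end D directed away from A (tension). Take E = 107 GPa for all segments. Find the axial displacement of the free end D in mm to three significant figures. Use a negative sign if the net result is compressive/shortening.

Internal axial forces (sectioning from the free end, tension +): N_CD = 38.2 kN, N_BC = 59.5 kN, N_AB = 87.5 kN.
A_AB = 343.1 mm².
A_BC = 363 mm².
δ_AB = 87500·400/(343.1·107000) = 0.9535 mm
δ_BC = 59500·461/(363·107000) = 0.7061 mm
δ_CD = 38200·863/(1550·107000) = 0.1988 mm
δ = Σδ_i = 1.858 mm.

1.86 mm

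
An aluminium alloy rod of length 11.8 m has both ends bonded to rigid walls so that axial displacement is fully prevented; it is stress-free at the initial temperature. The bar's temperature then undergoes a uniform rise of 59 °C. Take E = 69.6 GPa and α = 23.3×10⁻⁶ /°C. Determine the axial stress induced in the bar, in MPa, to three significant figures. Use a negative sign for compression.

-95.7 MPa

Free thermal expansion αLΔT = 23.3e-6 · 11800 · 59 = 16.22 mm.
The walls impose strain ε = −(16.22)/11800 = -1.3747e-03; σ = Eε = 69600 · -1.3747e-03 = -95.68 MPa.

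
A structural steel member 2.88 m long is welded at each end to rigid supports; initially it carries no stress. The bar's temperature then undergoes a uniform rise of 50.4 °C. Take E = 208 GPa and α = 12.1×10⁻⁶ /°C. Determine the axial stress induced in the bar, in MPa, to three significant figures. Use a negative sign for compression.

-127 MPa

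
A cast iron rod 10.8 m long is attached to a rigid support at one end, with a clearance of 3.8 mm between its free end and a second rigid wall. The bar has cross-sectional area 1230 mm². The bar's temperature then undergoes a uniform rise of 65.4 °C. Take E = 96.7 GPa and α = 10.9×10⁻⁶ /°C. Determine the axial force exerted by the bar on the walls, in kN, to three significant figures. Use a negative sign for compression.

Free thermal expansion αLΔT = 10.9e-6 · 10800 · 65.4 = 7.699 mm.
The walls engage after the gap closes; constrained expansion = 7.699 − 3.8 = 3.899 mm.
The walls impose strain ε = −(3.899)/10800 = -3.6101e-04; σ = Eε = 96700 · -3.6101e-04 = -34.91 MPa.
Wall reaction R = σ·A = -34.91·1230 = -42940 N = -42.94 kN.

-42.9 kN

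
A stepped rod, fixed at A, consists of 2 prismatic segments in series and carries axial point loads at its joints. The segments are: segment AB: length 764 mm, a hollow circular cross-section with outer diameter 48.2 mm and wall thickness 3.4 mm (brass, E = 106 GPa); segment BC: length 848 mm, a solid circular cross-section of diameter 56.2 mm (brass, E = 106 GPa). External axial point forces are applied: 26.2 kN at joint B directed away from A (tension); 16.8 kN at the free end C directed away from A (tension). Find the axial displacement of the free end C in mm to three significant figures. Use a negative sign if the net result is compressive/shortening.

0.702 mm

Internal axial forces (sectioning from the free end, tension +): N_BC = 16.8 kN, N_AB = 43 kN.
A_AB = 478.5 mm².
A_BC = 2481 mm².
δ_AB = 43000·764/(478.5·106000) = 0.6477 mm
δ_BC = 16800·848/(2481·106000) = 0.05418 mm
δ = Σδ_i = 0.7018 mm.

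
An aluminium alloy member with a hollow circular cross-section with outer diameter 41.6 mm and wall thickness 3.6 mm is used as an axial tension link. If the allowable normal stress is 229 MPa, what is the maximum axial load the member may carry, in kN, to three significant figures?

A = 429.8 mm².
P_max = σ_allow · A = 229 · 429.8 = 98420 N = 98.42 kN.

98.4 kN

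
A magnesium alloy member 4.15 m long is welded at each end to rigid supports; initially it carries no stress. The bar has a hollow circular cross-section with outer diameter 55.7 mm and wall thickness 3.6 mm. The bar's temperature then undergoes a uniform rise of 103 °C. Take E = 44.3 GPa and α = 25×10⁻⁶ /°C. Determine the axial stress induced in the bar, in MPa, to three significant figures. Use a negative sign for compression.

-114 MPa

Free thermal expansion αLΔT = 25e-6 · 4150 · 103 = 10.69 mm.
The walls impose strain ε = −(10.69)/4150 = -2.5750e-03; σ = Eε = 44300 · -2.5750e-03 = -114.1 MPa.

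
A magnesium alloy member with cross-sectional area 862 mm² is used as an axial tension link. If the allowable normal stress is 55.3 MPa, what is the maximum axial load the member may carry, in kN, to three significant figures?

P_max = σ_allow · A = 55.3 · 862 = 47670 N = 47.67 kN.

47.7 kN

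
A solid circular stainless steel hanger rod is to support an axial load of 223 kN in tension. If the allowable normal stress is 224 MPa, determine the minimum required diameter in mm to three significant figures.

35.6 mm

Required area A ≥ P/σ_allow = 223000/224 = 995.5 mm².
For a solid circular section, d ≥ √(4A/π) = 35.6 mm.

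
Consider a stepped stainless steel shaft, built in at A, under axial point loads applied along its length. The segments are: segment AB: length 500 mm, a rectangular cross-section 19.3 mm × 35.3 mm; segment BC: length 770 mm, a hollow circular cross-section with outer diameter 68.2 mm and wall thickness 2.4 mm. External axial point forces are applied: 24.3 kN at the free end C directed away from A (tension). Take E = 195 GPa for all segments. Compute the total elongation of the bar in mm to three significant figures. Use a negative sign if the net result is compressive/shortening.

0.285 mm

Internal axial forces (sectioning from the free end, tension +): N_BC = 24.3 kN, N_AB = 24.3 kN.
A_AB = 681.3 mm².
A_BC = 496.1 mm².
δ_AB = 24300·500/(681.3·195000) = 0.09146 mm
δ_BC = 24300·770/(496.1·195000) = 0.1934 mm
δ = Σδ_i = 0.2849 mm.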